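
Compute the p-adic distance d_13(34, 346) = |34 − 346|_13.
d_13(34, 346) = 1/13

Step 1 — x − y = 34 − 346 = -312. Step 2 — v_13(-312) = 1 (factor: -312 = −(13^1 · 24); the sign does not affect v_p). Step 3 — |x − y|_13 = 13^{-1} = 1/13.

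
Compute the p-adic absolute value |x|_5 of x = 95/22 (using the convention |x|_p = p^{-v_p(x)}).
|95/22|_5 = 1/5

Step 1 — compute v_5(x) by factoring powers of 5 out of the numerator and denominator: v_5(95/22) = 1. Step 2 — apply |x|_p = p^{-v_p(x)} = 5^{-1} = 1/5.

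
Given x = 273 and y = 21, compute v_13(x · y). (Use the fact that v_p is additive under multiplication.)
v_13(5733) = 1

v_p(x) = 1 (factor: 273 = 13^1 · 21); v_p(y) = 0 (factor: 21 = 13^0 · 21). Additivity: v_p(xy) = v_p(x) + v_p(y) = 1 + 0 = 1. (Direct check: xy = 5733 = 13^1 · (441).)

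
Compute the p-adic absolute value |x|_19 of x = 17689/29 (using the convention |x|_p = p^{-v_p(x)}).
|17689/29|_19 = 1/361

Step 1 — compute v_19(x) by factoring powers of 19 out of the numerator and denominator: v_19(17689/29) = 2. Step 2 — apply |x|_p = p^{-v_p(x)} = 19^{-2} = 1/361.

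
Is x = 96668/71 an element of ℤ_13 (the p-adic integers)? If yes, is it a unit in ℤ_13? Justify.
x ∈ ℤ_13 but not a unit; v_13(x) = 3 > 0

ℤ_13 = {x ∈ ℚ_13 : v_13(x) ≥ 0} and ℤ_13^× = {x ∈ ℤ_13 : v_13(x) = 0}. Here v_13(96668/71) = v_13(num) − v_13(den) = 3; compare against these criteria.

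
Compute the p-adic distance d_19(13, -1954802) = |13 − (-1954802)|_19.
d_19(13, -1954802) = 1/130321

Step 1 — x − y = 13 − (-1954802) = 1954815. Step 2 — v_19(1954815) = 4 (factor: 1954815 = (19^4 · 15); the sign does not affect v_p). Step 3 — |x − y|_19 = 19^{-4} = 1/130321.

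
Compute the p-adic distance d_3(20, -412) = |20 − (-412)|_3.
d_3(20, -412) = 1/27

Step 1 — x − y = 20 − (-412) = 432. Step 2 — v_3(432) = 3 (factor: 432 = (3^3 · 16); the sign does not affect v_p). Step 3 — |x − y|_3 = 3^{-3} = 1/27.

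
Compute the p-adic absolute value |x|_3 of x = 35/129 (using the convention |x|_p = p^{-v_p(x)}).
|35/129|_3 = 3

Step 1 — compute v_3(x) by factoring powers of 3 out of the numerator and denominator: v_3(35/129) = -1. Step 2 — apply |x|_p = p^{-v_p(x)} = 3^{1} = 3.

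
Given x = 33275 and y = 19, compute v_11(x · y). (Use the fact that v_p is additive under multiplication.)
v_11(632225) = 3

v_p(x) = 3 (factor: 33275 = 11^3 · 25); v_p(y) = 0 (factor: 19 = 11^0 · 19). Additivity: v_p(xy) = v_p(x) + v_p(y) = 3 + 0 = 3. (Direct check: xy = 632225 = 11^3 · (475).)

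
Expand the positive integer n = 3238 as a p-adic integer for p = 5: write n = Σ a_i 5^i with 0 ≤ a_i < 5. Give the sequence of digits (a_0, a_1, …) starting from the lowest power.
(a_0, a_1, …) = (3, 2, 4, 0, 0, 1)

Repeated division by 5 gives the digits low-to-high: 3238 = 3 + 2·5^1 + 4·5^2 + 1·5^5. Digit sequence: (3, 2, 4, 0, 0, 1).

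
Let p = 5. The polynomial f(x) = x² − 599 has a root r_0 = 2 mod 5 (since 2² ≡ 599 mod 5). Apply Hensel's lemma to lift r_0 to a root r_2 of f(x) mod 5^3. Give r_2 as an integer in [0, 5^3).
r_2 = 82 (mod 125)

Hensel's recurrence: r_{i+1} = r_i − f(r_i)·(f′(r_i))^{-1} mod 5^{i+2}, with f′(x) = 2x. Iterate:
  r_0 = 2 (mod 5)
  r_1 = 7 (mod 25)
  r_2 = 82 (mod 125)
Final: r_2 = 82, and one checks f(r_2) ≡ 0 mod 5^3.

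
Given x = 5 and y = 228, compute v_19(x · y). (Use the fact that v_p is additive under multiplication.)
v_19(1140) = 1

v_p(x) = 0 (factor: 5 = 19^0 · 5); v_p(y) = 1 (factor: 228 = 19^1 · 12). Additivity: v_p(xy) = v_p(x) + v_p(y) = 0 + 1 = 1. (Direct check: xy = 1140 = 19^1 · (60).)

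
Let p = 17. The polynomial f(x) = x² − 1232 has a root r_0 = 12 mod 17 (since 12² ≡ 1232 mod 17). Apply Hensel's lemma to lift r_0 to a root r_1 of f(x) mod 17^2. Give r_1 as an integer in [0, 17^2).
r_1 = 250 (mod 289)

Hensel's recurrence: r_{i+1} = r_i − f(r_i)·(f′(r_i))^{-1} mod 17^{i+2}, with f′(x) = 2x. Iterate:
  r_0 = 12 (mod 17)
  r_1 = 250 (mod 289)
Final: r_1 = 250, and one checks f(r_1) ≡ 0 mod 17^2.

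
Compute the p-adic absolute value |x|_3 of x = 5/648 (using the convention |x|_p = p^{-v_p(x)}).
|5/648|_3 = 81

Step 1 — compute v_3(x) by factoring powers of 3 out of the numerator and denominator: v_3(5/648) = -4. Step 2 — apply |x|_p = p^{-v_p(x)} = 3^{4} = 81.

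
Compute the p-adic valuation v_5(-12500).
v_5(-12500) = 5

v_5(n) is the largest exponent k such that 5^k divides n. Factor out: -12500 = -5^5 · 4. (Sign doesn't affect v_p.) So v_5(-12500) = 5.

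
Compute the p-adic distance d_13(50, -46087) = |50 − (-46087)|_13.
d_13(50, -46087) = 1/2197

Step 1 — x − y = 50 − (-46087) = 46137. Step 2 — v_13(46137) = 3 (factor: 46137 = (13^3 · 21); the sign does not affect v_p). Step 3 — |x − y|_13 = 13^{-3} = 1/2197.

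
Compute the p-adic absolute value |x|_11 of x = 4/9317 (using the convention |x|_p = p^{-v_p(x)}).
|4/9317|_11 = 1331

Step 1 — compute v_11(x) by factoring powers of 11 out of the numerator and denominator: v_11(4/9317) = -3. Step 2 — apply |x|_p = p^{-v_p(x)} = 11^{3} = 1331.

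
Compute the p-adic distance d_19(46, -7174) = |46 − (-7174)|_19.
d_19(46, -7174) = 1/361

Step 1 — x − y = 46 − (-7174) = 7220. Step 2 — v_19(7220) = 2 (factor: 7220 = (19^2 · 20); the sign does not affect v_p). Step 3 — |x − y|_19 = 19^{-2} = 1/361.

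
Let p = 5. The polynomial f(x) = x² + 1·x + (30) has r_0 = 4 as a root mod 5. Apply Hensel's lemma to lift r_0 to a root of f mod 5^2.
r_1 = 4 (mod 25)

Hensel: r_{i+1} = r_i − f(r_i)·(f′(r_i))^{-1} mod 5^{i+2}, f′(x) = 2x + 1. Iterate:
  r_0 = 4 (mod 5)
  r_1 = 4 (mod 25)
Final: r = 4 satisfies f(r) ≡ 0 mod 5^2.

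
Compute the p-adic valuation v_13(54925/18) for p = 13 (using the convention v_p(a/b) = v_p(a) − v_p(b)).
v_13(54925/18) = 3

Factor powers of 13 from the numerator and denominator of the reduced fraction: 54925 = 13^3 · 25 and 18 = 13^0 · 18. Apply v_p(a/b) = v_p(a) − v_p(b): v_13(54925/18) = 3 − 0 = 3.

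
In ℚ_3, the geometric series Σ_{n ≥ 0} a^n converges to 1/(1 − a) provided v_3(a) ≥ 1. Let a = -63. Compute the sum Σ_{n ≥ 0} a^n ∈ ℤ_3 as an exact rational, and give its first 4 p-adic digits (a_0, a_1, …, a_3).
Σ a^n = 1/(1 − a) = 1/64;  first 4 digits = (1, 0, 2, 0)

v_3(a) = 2 ≥ 1, so the series converges in ℤ_3 to 1/(1 − a) = 1/(1 − (-63)) = 1/64. Expand this rational in ℤ_3: compute digits iteratively via d_i = x_i mod 3, x_{i+1} = (x_i − d_i)/3. The first 4 digits are (1, 0, 2, 0).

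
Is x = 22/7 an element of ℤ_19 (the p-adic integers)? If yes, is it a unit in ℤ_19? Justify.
x ∈ ℤ_19^× (unit); v_19(x) = 0

ℤ_19 = {x ∈ ℚ_19 : v_19(x) ≥ 0} and ℤ_19^× = {x ∈ ℤ_19 : v_19(x) = 0}. Here v_19(22/7) = v_19(num) − v_19(den) = 0; compare against these criteria.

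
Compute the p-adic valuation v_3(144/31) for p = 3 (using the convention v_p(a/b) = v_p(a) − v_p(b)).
v_3(144/31) = 2

Factor powers of 3 from the numerator and denominator of the reduced fraction: 144 = 3^2 · 16 and 31 = 3^0 · 31. Apply v_p(a/b) = v_p(a) − v_p(b): v_3(144/31) = 2 − 0 = 2.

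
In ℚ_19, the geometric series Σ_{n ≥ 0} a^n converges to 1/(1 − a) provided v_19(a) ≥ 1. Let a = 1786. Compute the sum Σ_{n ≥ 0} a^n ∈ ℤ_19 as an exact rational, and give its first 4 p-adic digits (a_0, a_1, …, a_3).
Σ a^n = 1/(1 − a) = -1/1785;  first 4 digits = (1, 18, 5, 8)

v_19(a) = 1 ≥ 1, so the series converges in ℤ_19 to 1/(1 − a) = 1/(1 − 1786) = -1/1785. Expand this rational in ℤ_19: compute digits iteratively via d_i = x_i mod 19, x_{i+1} = (x_i − d_i)/19. The first 4 digits are (1, 18, 5, 8).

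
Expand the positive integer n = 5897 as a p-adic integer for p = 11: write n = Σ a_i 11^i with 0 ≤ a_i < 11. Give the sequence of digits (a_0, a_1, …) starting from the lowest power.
(a_0, a_1, …) = (1, 8, 4, 4)

Repeated division by 11 gives the digits low-to-high: 5897 = 1 + 8·11^1 + 4·11^2 + 4·11^3. Digit sequence: (1, 8, 4, 4).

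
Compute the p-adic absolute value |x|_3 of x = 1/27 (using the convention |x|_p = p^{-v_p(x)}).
|1/27|_3 = 27

Step 1 — compute v_3(x) by factoring powers of 3 out of the numerator and denominator: v_3(1/27) = -3. Step 2 — apply |x|_p = p^{-v_p(x)} = 3^{3} = 27.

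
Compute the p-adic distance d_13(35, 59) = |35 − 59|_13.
d_13(35, 59) = 1

Step 1 — x − y = 35 − 59 = -24. Step 2 — v_13(-24) = 0 (factor: -24 = −(13^0 · 24); the sign does not affect v_p). Step 3 — |x − y|_13 = 13^{0} = 1.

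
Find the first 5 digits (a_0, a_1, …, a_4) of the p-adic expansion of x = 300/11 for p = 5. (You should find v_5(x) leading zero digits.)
(a_0, …, a_4) = (0, 0, 2, 3, 3)

v_5(300/11) = 2, so a_0 = ... = a_1 = 0. Factor out: x = 5^2 · u with u = 12/11 a unit in ℤ_5. Expand u iteratively via a_{v+i} = u_i mod 5, u_{i+1} = (u_i − a_{v+i})/5:
  u_0 = 12/11;  a_2 = 2;  u_1 = (u_0 − 2)/5 = -2/11
  u_1 = -2/11;  a_3 = 3;  u_2 = (u_1 − 3)/5 = -7/11
  u_2 = -7/11;  a_4 = 3;  u_3 = (u_2 − 3)/5 = -8/11
Digits: (0, 0, 2, 3, 3).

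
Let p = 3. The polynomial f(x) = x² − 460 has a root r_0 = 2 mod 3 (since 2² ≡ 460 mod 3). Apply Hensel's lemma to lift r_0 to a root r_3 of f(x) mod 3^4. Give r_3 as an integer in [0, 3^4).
r_3 = 53 (mod 81)

Hensel's recurrence: r_{i+1} = r_i − f(r_i)·(f′(r_i))^{-1} mod 3^{i+2}, with f′(x) = 2x. Iterate:
  r_0 = 2 (mod 3)
  r_1 = 8 (mod 9)
  r_2 = 26 (mod 27)
  r_3 = 53 (mod 81)
Final: r_3 = 53, and one checks f(r_3) ≡ 0 mod 3^4.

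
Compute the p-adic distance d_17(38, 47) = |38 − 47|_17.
d_17(38, 47) = 1

Step 1 — x − y = 38 − 47 = -9. Step 2 — v_17(-9) = 0 (factor: -9 = −(17^0 · 9); the sign does not affect v_p). Step 3 — |x − y|_17 = 17^{0} = 1.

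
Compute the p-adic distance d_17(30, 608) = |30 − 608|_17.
d_17(30, 608) = 1/289

Step 1 — x − y = 30 − 608 = -578. Step 2 — v_17(-578) = 2 (factor: -578 = −(17^2 · 2); the sign does not affect v_p). Step 3 — |x − y|_17 = 17^{-2} = 1/289.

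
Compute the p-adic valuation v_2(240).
v_2(240) = 4

v_2(n) is the largest exponent k such that 2^k divides n. Factor out: 240 = 2^4 · 15. (Sign doesn't affect v_p.) So v_2(240) = 4.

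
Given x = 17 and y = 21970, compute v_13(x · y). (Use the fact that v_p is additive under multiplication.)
v_13(373490) = 3

v_p(x) = 0 (factor: 17 = 13^0 · 17); v_p(y) = 3 (factor: 21970 = 13^3 · 10). Additivity: v_p(xy) = v_p(x) + v_p(y) = 0 + 3 = 3. (Direct check: xy = 373490 = 13^3 · (170).)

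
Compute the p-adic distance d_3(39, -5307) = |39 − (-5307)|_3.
d_3(39, -5307) = 1/243

Step 1 — x − y = 39 − (-5307) = 5346. Step 2 — v_3(5346) = 5 (factor: 5346 = (3^5 · 22); the sign does not affect v_p). Step 3 — |x − y|_3 = 3^{-5} = 1/243.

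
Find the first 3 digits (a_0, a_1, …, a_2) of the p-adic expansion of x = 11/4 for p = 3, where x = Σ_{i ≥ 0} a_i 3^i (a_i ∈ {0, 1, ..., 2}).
(a_0, …, a_2) = (2, 1, 2)

v_3(11/4) = 0 (numerator and denominator both coprime to 3), so x ∈ ℤ_3^×. Compute digits iteratively via a_i = x_i mod 3, x_{i+1} = (x_i − a_i)/3, with x_0 = x:
  x_0 = 11/4;  a_0 = 2;  x_1 = (x_0 − 2)/3 = 1/4
  x_1 = 1/4;  a_1 = 1;  x_2 = (x_1 − 1)/3 = -1/4
  x_2 = -1/4;  a_2 = 2;  x_3 = (x_2 − 2)/3 = -3/4
Digits: (2, 1, 2).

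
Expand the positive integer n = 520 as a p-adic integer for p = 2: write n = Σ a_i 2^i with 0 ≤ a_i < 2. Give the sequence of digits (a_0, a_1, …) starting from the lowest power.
(a_0, a_1, …) = (0, 0, 0, 1, 0, 0, 0, 0, 0, 1)

Repeated division by 2 gives the digits low-to-high: 520 = 1·2^3 + 1·2^9. Digit sequence: (0, 0, 0, 1, 0, 0, 0, 0, 0, 1).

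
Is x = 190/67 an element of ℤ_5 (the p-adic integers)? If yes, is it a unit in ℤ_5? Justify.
x ∈ ℤ_5 but not a unit; v_5(x) = 1 > 0

ℤ_5 = {x ∈ ℚ_5 : v_5(x) ≥ 0} and ℤ_5^× = {x ∈ ℤ_5 : v_5(x) = 0}. Here v_5(190/67) = v_5(num) − v_5(den) = 1; compare against these criteria.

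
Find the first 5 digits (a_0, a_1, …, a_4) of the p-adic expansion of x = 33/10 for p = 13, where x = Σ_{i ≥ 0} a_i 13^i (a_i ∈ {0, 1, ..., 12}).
(a_0, …, a_4) = (2, 4, 1, 9, 11)

v_13(33/10) = 0 (numerator and denominator both coprime to 13), so x ∈ ℤ_13^×. Compute digits iteratively via a_i = x_i mod 13, x_{i+1} = (x_i − a_i)/13, with x_0 = x:
  x_0 = 33/10;  a_0 = 2;  x_1 = (x_0 − 2)/13 = 1/10
  x_1 = 1/10;  a_1 = 4;  x_2 = (x_1 − 4)/13 = -3/10
  x_2 = -3/10;  a_2 = 1;  x_3 = (x_2 − 1)/13 = -1/10
  x_3 = -1/10;  a_3 = 9;  x_4 = (x_3 − 9)/13 = -7/10
  x_4 = -7/10;  a_4 = 11;  x_5 = (x_4 − 11)/13 = -9/10
Digits: (2, 4, 1, 9, 11).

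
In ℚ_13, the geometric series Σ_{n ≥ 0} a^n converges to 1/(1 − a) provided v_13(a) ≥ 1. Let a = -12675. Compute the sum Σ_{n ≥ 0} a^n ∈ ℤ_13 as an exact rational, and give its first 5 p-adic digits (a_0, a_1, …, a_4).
Σ a^n = 1/(1 − a) = 1/12676;  first 5 digits = (1, 0, 3, 7, 8)

v_13(a) = 2 ≥ 1, so the series converges in ℤ_13 to 1/(1 − a) = 1/(1 − (-12675)) = 1/12676. Expand this rational in ℤ_13: compute digits iteratively via d_i = x_i mod 13, x_{i+1} = (x_i − d_i)/13. The first 5 digits are (1, 0, 3, 7, 8).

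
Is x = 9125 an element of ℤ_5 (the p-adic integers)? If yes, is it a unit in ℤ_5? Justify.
x ∈ ℤ_5 but not a unit; v_5(x) = 3 > 0

ℤ_5 = {x ∈ ℚ_5 : v_5(x) ≥ 0} and ℤ_5^× = {x ∈ ℤ_5 : v_5(x) = 0}. Here v_5(9125) = v_5(num) − v_5(den) = 3; compare against these criteria.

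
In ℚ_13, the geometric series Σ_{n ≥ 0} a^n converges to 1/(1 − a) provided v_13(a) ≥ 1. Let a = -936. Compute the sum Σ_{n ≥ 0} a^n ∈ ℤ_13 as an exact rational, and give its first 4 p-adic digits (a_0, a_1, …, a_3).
Σ a^n = 1/(1 − a) = 1/937;  first 4 digits = (1, 6, 4, 3)

v_13(a) = 1 ≥ 1, so the series converges in ℤ_13 to 1/(1 − a) = 1/(1 − (-936)) = 1/937. Expand this rational in ℤ_13: compute digits iteratively via d_i = x_i mod 13, x_{i+1} = (x_i − d_i)/13. The first 4 digits are (1, 6, 4, 3).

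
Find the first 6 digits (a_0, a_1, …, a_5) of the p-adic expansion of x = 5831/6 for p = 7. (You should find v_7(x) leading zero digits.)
(a_0, …, a_5) = (0, 0, 0, 4, 1, 1)

v_7(5831/6) = 3, so a_0 = ... = a_2 = 0. Factor out: x = 7^3 · u with u = 17/6 a unit in ℤ_7. Expand u iteratively via a_{v+i} = u_i mod 7, u_{i+1} = (u_i − a_{v+i})/7:
  u_0 = 17/6;  a_3 = 4;  u_1 = (u_0 − 4)/7 = -1/6
  u_1 = -1/6;  a_4 = 1;  u_2 = (u_1 − 1)/7 = -1/6
  u_2 = -1/6;  a_5 = 1;  u_3 = (u_2 − 1)/7 = -1/6
Digits: (0, 0, 0, 4, 1, 1).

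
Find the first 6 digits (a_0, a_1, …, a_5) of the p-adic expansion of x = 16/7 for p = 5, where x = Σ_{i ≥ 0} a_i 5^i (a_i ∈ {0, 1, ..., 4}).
(a_0, …, a_5) = (3, 2, 1, 4, 2, 3)

v_5(16/7) = 0 (numerator and denominator both coprime to 5), so x ∈ ℤ_5^×. Compute digits iteratively via a_i = x_i mod 5, x_{i+1} = (x_i − a_i)/5, with x_0 = x:
  x_0 = 16/7;  a_0 = 3;  x_1 = (x_0 − 3)/5 = -1/7
  x_1 = -1/7;  a_1 = 2;  x_2 = (x_1 − 2)/5 = -3/7
  x_2 = -3/7;  a_2 = 1;  x_3 = (x_2 − 1)/5 = -2/7
  x_3 = -2/7;  a_3 = 4;  x_4 = (x_3 − 4)/5 = -6/7
  x_4 = -6/7;  a_4 = 2;  x_5 = (x_4 − 2)/5 = -4/7
  x_5 = -4/7;  a_5 = 3;  x_6 = (x_5 − 3)/5 = -5/7
Digits: (3, 2, 1, 4, 2, 3).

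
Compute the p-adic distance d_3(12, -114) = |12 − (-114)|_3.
d_3(12, -114) = 1/9

Step 1 — x − y = 12 − (-114) = 126. Step 2 — v_3(126) = 2 (factor: 126 = (3^2 · 14); the sign does not affect v_p). Step 3 — |x − y|_3 = 3^{-2} = 1/9.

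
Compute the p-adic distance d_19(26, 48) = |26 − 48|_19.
d_19(26, 48) = 1

Step 1 — x − y = 26 − 48 = -22. Step 2 — v_19(-22) = 0 (factor: -22 = −(19^0 · 22); the sign does not affect v_p). Step 3 — |x − y|_19 = 19^{0} = 1.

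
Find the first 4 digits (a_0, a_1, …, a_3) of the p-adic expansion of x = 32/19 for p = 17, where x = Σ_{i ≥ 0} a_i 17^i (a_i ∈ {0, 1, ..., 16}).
(a_0, …, a_3) = (16, 9, 3, 15)

v_17(32/19) = 0 (numerator and denominator both coprime to 17), so x ∈ ℤ_17^×. Compute digits iteratively via a_i = x_i mod 17, x_{i+1} = (x_i − a_i)/17, with x_0 = x:
  x_0 = 32/19;  a_0 = 16;  x_1 = (x_0 − 16)/17 = -16/19
  x_1 = -16/19;  a_1 = 9;  x_2 = (x_1 − 9)/17 = -11/19
  x_2 = -11/19;  a_2 = 3;  x_3 = (x_2 − 3)/17 = -4/19
  x_3 = -4/19;  a_3 = 15;  x_4 = (x_3 − 15)/17 = -17/19
Digits: (16, 9, 3, 15).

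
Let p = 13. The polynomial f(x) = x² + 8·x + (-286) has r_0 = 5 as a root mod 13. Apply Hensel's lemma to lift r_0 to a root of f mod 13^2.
r_1 = 83 (mod 169)

Hensel: r_{i+1} = r_i − f(r_i)·(f′(r_i))^{-1} mod 13^{i+2}, f′(x) = 2x + 8. Iterate:
  r_0 = 5 (mod 13)
  r_1 = 83 (mod 169)
Final: r = 83 satisfies f(r) ≡ 0 mod 13^2.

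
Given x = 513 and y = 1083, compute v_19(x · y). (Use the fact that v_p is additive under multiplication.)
v_19(555579) = 3

v_p(x) = 1 (factor: 513 = 19^1 · 27); v_p(y) = 2 (factor: 1083 = 19^2 · 3). Additivity: v_p(xy) = v_p(x) + v_p(y) = 1 + 2 = 3. (Direct check: xy = 555579 = 19^3 · (81).)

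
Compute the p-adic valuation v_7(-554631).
v_7(-554631) = 5

v_7(n) is the largest exponent k such that 7^k divides n. Factor out: -554631 = -7^5 · 33. (Sign doesn't affect v_p.) So v_7(-554631) = 5.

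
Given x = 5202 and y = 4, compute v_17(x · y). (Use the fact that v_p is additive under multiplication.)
v_17(20808) = 2

v_p(x) = 2 (factor: 5202 = 17^2 · 18); v_p(y) = 0 (factor: 4 = 17^0 · 4). Additivity: v_p(xy) = v_p(x) + v_p(y) = 2 + 0 = 2. (Direct check: xy = 20808 = 17^2 · (72).)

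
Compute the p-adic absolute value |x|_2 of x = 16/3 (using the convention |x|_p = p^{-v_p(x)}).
|16/3|_2 = 1/16

Step 1 — compute v_2(x) by factoring powers of 2 out of the numerator and denominator: v_2(16/3) = 4. Step 2 — apply |x|_p = p^{-v_p(x)} = 2^{-4} = 1/16.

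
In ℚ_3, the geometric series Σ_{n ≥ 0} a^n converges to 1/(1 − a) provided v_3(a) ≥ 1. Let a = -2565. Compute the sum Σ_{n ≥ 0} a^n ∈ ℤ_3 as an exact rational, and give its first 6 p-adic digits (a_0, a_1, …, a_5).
Σ a^n = 1/(1 − a) = 1/2566;  first 6 digits = (1, 0, 0, 1, 1, 1)

v_3(a) = 3 ≥ 1, so the series converges in ℤ_3 to 1/(1 − a) = 1/(1 − (-2565)) = 1/2566. Expand this rational in ℤ_3: compute digits iteratively via d_i = x_i mod 3, x_{i+1} = (x_i − d_i)/3. The first 6 digits are (1, 0, 0, 1, 1, 1).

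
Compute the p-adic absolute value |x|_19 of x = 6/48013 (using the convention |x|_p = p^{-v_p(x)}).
|6/48013|_19 = 6859

Step 1 — compute v_19(x) by factoring powers of 19 out of the numerator and denominator: v_19(6/48013) = -3. Step 2 — apply |x|_p = p^{-v_p(x)} = 19^{3} = 6859.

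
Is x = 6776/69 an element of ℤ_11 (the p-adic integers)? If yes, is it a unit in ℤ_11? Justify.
x ∈ ℤ_11 but not a unit; v_11(x) = 2 > 0

ℤ_11 = {x ∈ ℚ_11 : v_11(x) ≥ 0} and ℤ_11^× = {x ∈ ℤ_11 : v_11(x) = 0}. Here v_11(6776/69) = v_11(num) − v_11(den) = 2; compare against these criteria.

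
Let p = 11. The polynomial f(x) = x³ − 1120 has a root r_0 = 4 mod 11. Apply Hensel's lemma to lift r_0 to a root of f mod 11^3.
r_2 = 1236 (mod 1331)

Hensel: r_{i+1} = r_i − f(r_i)/f′(r_i) mod 11^{i+2}, where f′(x) = 3x². Iterate:
  r_0 = 4 (mod 11)
  r_1 = 26 (mod 121)
  r_2 = 1236 (mod 1331)
Final: r = 1236 with f(r) ≡ 0 mod 11^3.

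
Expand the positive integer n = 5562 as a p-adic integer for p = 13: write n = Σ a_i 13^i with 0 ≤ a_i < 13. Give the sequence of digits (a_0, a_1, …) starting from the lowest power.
(a_0, a_1, …) = (11, 11, 6, 2)

Repeated division by 13 gives the digits low-to-high: 5562 = 11 + 11·13^1 + 6·13^2 + 2·13^3. Digit sequence: (11, 11, 6, 2).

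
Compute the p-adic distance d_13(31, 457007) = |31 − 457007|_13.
d_13(31, 457007) = 1/28561

Step 1 — x − y = 31 − 457007 = -456976. Step 2 — v_13(-456976) = 4 (factor: -456976 = −(13^4 · 16); the sign does not affect v_p). Step 3 — |x − y|_13 = 13^{-4} = 1/28561.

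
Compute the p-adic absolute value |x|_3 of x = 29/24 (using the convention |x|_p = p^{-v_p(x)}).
|29/24|_3 = 3

Step 1 — compute v_3(x) by factoring powers of 3 out of the numerator and denominator: v_3(29/24) = -1. Step 2 — apply |x|_p = p^{-v_p(x)} = 3^{1} = 3.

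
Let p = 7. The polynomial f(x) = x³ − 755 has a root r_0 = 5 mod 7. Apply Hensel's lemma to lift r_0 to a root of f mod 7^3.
r_2 = 131 (mod 343)

Hensel: r_{i+1} = r_i − f(r_i)/f′(r_i) mod 7^{i+2}, where f′(x) = 3x². Iterate:
  r_0 = 5 (mod 7)
  r_1 = 33 (mod 49)
  r_2 = 131 (mod 343)
Final: r = 131 with f(r) ≡ 0 mod 7^3.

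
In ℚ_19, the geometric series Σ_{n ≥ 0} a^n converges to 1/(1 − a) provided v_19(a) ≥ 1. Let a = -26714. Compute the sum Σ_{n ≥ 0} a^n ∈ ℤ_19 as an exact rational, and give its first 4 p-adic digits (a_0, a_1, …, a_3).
Σ a^n = 1/(1 − a) = 1/26715;  first 4 digits = (1, 0, 2, 15)

v_19(a) = 2 ≥ 1, so the series converges in ℤ_19 to 1/(1 − a) = 1/(1 − (-26714)) = 1/26715. Expand this rational in ℤ_19: compute digits iteratively via d_i = x_i mod 19, x_{i+1} = (x_i − d_i)/19. The first 4 digits are (1, 0, 2, 15).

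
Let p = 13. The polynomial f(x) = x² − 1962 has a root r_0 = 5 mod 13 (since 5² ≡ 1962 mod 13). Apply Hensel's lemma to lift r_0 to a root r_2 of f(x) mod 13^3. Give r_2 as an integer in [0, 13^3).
r_2 = 1669 (mod 2197)

Hensel's recurrence: r_{i+1} = r_i − f(r_i)·(f′(r_i))^{-1} mod 13^{i+2}, with f′(x) = 2x. Iterate:
  r_0 = 5 (mod 13)
  r_1 = 148 (mod 169)
  r_2 = 1669 (mod 2197)
Final: r_2 = 1669, and one checks f(r_2) ≡ 0 mod 13^3.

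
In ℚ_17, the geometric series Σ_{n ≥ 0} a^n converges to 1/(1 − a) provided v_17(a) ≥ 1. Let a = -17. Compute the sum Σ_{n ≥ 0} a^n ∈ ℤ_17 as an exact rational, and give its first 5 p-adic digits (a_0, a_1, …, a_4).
Σ a^n = 1/(1 − a) = 1/18;  first 5 digits = (1, 16, 0, 16, 0)

v_17(a) = 1 ≥ 1, so the series converges in ℤ_17 to 1/(1 − a) = 1/(1 − (-17)) = 1/18. Expand this rational in ℤ_17: compute digits iteratively via d_i = x_i mod 17, x_{i+1} = (x_i − d_i)/17. The first 5 digits are (1, 16, 0, 16, 0).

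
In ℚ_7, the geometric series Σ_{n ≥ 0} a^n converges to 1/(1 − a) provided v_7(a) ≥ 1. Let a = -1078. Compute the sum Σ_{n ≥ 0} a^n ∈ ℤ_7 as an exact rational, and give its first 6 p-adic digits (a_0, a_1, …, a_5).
Σ a^n = 1/(1 − a) = 1/1079;  first 6 digits = (1, 0, 6, 3, 0, 6)

v_7(a) = 2 ≥ 1, so the series converges in ℤ_7 to 1/(1 − a) = 1/(1 − (-1078)) = 1/1079. Expand this rational in ℤ_7: compute digits iteratively via d_i = x_i mod 7, x_{i+1} = (x_i − d_i)/7. The first 6 digits are (1, 0, 6, 3, 0, 6).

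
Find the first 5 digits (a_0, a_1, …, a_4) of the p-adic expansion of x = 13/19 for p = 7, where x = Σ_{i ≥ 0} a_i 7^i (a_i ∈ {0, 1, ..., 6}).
(a_0, …, a_4) = (4, 1, 2, 3, 1)

v_7(13/19) = 0 (numerator and denominator both coprime to 7), so x ∈ ℤ_7^×. Compute digits iteratively via a_i = x_i mod 7, x_{i+1} = (x_i − a_i)/7, with x_0 = x:
  x_0 = 13/19;  a_0 = 4;  x_1 = (x_0 − 4)/7 = -9/19
  x_1 = -9/19;  a_1 = 1;  x_2 = (x_1 − 1)/7 = -4/19
  x_2 = -4/19;  a_2 = 2;  x_3 = (x_2 − 2)/7 = -6/19
  x_3 = -6/19;  a_3 = 3;  x_4 = (x_3 − 3)/7 = -9/19
  x_4 = -9/19;  a_4 = 1;  x_5 = (x_4 − 1)/7 = -4/19
Digits: (4, 1, 2, 3, 1).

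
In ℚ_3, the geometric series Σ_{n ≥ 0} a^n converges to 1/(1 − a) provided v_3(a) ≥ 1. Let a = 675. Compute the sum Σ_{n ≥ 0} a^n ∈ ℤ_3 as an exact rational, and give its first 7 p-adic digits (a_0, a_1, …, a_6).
Σ a^n = 1/(1 − a) = -1/674;  first 7 digits = (1, 0, 0, 1, 2, 2, 1)

v_3(a) = 3 ≥ 1, so the series converges in ℤ_3 to 1/(1 − a) = 1/(1 − 675) = -1/674. Expand this rational in ℤ_3: compute digits iteratively via d_i = x_i mod 3, x_{i+1} = (x_i − d_i)/3. The first 7 digits are (1, 0, 0, 1, 2, 2, 1).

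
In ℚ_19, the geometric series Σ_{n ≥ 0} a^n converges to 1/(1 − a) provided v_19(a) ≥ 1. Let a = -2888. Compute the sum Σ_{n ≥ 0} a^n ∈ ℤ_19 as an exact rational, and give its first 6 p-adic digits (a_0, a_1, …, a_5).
Σ a^n = 1/(1 − a) = 1/2889;  first 6 digits = (1, 0, 11, 18, 6, 3)

v_19(a) = 2 ≥ 1, so the series converges in ℤ_19 to 1/(1 − a) = 1/(1 − (-2888)) = 1/2889. Expand this rational in ℤ_19: compute digits iteratively via d_i = x_i mod 19, x_{i+1} = (x_i − d_i)/19. The first 6 digits are (1, 0, 11, 18, 6, 3).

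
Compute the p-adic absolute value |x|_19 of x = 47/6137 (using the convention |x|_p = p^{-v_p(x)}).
|47/6137|_19 = 361

Step 1 — compute v_19(x) by factoring powers of 19 out of the numerator and denominator: v_19(47/6137) = -2. Step 2 — apply |x|_p = p^{-v_p(x)} = 19^{2} = 361.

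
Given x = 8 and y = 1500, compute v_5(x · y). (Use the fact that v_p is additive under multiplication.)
v_5(12000) = 3

v_p(x) = 0 (factor: 8 = 5^0 · 8); v_p(y) = 3 (factor: 1500 = 5^3 · 12). Additivity: v_p(xy) = v_p(x) + v_p(y) = 0 + 3 = 3. (Direct check: xy = 12000 = 5^3 · (96).)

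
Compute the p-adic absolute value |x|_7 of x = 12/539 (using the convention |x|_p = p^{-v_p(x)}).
|12/539|_7 = 49

Step 1 — compute v_7(x) by factoring powers of 7 out of the numerator and denominator: v_7(12/539) = -2. Step 2 — apply |x|_p = p^{-v_p(x)} = 7^{2} = 49.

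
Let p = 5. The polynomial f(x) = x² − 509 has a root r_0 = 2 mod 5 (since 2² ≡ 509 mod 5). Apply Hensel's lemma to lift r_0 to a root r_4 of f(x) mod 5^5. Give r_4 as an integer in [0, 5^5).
r_4 = 1997 (mod 3125)

Hensel's recurrence: r_{i+1} = r_i − f(r_i)·(f′(r_i))^{-1} mod 5^{i+2}, with f′(x) = 2x. Iterate:
  r_0 = 2 (mod 5)
  r_1 = 22 (mod 25)
  r_2 = 122 (mod 125)
  r_3 = 122 (mod 625)
  r_4 = 1997 (mod 3125)
Final: r_4 = 1997, and one checks f(r_4) ≡ 0 mod 5^5.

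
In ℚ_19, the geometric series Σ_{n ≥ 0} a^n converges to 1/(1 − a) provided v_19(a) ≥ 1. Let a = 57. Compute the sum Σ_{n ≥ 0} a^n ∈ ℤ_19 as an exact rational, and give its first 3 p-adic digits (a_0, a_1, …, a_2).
Σ a^n = 1/(1 − a) = -1/56;  first 3 digits = (1, 3, 9)

v_19(a) = 1 ≥ 1, so the series converges in ℤ_19 to 1/(1 − a) = 1/(1 − 57) = -1/56. Expand this rational in ℤ_19: compute digits iteratively via d_i = x_i mod 19, x_{i+1} = (x_i − d_i)/19. The first 3 digits are (1, 3, 9).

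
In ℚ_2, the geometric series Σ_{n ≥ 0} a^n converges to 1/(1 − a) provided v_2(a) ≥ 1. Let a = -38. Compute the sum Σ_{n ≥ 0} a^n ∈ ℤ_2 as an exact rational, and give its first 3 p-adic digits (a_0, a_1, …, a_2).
Σ a^n = 1/(1 − a) = 1/39;  first 3 digits = (1, 1, 1)

v_2(a) = 1 ≥ 1, so the series converges in ℤ_2 to 1/(1 − a) = 1/(1 − (-38)) = 1/39. Expand this rational in ℤ_2: compute digits iteratively via d_i = x_i mod 2, x_{i+1} = (x_i − d_i)/2. The first 3 digits are (1, 1, 1).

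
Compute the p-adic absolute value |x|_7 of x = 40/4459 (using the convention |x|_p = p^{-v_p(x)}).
|40/4459|_7 = 343

Step 1 — compute v_7(x) by factoring powers of 7 out of the numerator and denominator: v_7(40/4459) = -3. Step 2 — apply |x|_p = p^{-v_p(x)} = 7^{3} = 343.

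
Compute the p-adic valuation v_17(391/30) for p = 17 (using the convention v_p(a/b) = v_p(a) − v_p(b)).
v_17(391/30) = 1

Factor powers of 17 from the numerator and denominator of the reduced fraction: 391 = 17^1 · 23 and 30 = 17^0 · 30. Apply v_p(a/b) = v_p(a) − v_p(b): v_17(391/30) = 1 − 0 = 1.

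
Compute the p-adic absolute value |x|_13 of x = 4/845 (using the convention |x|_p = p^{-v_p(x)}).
|4/845|_13 = 169

Step 1 — compute v_13(x) by factoring powers of 13 out of the numerator and denominator: v_13(4/845) = -2. Step 2 — apply |x|_p = p^{-v_p(x)} = 13^{2} = 169.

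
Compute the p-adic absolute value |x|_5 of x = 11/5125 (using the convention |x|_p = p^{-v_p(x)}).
|11/5125|_5 = 125

Step 1 — compute v_5(x) by factoring powers of 5 out of the numerator and denominator: v_5(11/5125) = -3. Step 2 — apply |x|_p = p^{-v_p(x)} = 5^{3} = 125.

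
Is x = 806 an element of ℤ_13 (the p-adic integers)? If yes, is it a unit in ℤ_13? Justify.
x ∈ ℤ_13 but not a unit; v_13(x) = 1 > 0

ℤ_13 = {x ∈ ℚ_13 : v_13(x) ≥ 0} and ℤ_13^× = {x ∈ ℤ_13 : v_13(x) = 0}. Here v_13(806) = v_13(num) − v_13(den) = 1; compare against these criteria.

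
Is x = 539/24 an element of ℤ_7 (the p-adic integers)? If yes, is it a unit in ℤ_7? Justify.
x ∈ ℤ_7 but not a unit; v_7(x) = 2 > 0

ℤ_7 = {x ∈ ℚ_7 : v_7(x) ≥ 0} and ℤ_7^× = {x ∈ ℤ_7 : v_7(x) = 0}. Here v_7(539/24) = v_7(num) − v_7(den) = 2; compare against these criteria.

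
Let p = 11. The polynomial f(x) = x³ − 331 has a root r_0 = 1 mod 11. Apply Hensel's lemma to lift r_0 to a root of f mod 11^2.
r_1 = 111 (mod 121)

Hensel: r_{i+1} = r_i − f(r_i)/f′(r_i) mod 11^{i+2}, where f′(x) = 3x². Iterate:
  r_0 = 1 (mod 11)
  r_1 = 111 (mod 121)
Final: r = 111 with f(r) ≡ 0 mod 11^2.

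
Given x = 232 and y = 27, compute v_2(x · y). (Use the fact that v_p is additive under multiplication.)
v_2(6264) = 3

v_p(x) = 3 (factor: 232 = 2^3 · 29); v_p(y) = 0 (factor: 27 = 2^0 · 27). Additivity: v_p(xy) = v_p(x) + v_p(y) = 3 + 0 = 3. (Direct check: xy = 6264 = 2^3 · (783).)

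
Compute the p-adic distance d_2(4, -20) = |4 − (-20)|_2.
d_2(4, -20) = 1/8

Step 1 — x − y = 4 − (-20) = 24. Step 2 — v_2(24) = 3 (factor: 24 = (2^3 · 3); the sign does not affect v_p). Step 3 — |x − y|_2 = 2^{-3} = 1/8.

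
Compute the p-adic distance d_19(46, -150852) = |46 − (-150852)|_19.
d_19(46, -150852) = 1/6859

Step 1 — x − y = 46 − (-150852) = 150898. Step 2 — v_19(150898) = 3 (factor: 150898 = (19^3 · 22); the sign does not affect v_p). Step 3 — |x − y|_19 = 19^{-3} = 1/6859.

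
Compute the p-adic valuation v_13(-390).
v_13(-390) = 1

v_13(n) is the largest exponent k such that 13^k divides n. Factor out: -390 = -13^1 · 30. (Sign doesn't affect v_p.) So v_13(-390) = 1.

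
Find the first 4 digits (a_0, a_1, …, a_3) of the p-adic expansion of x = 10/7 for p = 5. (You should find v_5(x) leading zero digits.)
(a_0, …, a_3) = (0, 1, 2, 1)

v_5(10/7) = 1, so a_0 = ... = a_0 = 0. Factor out: x = 5^1 · u with u = 2/7 a unit in ℤ_5. Expand u iteratively via a_{v+i} = u_i mod 5, u_{i+1} = (u_i − a_{v+i})/5:
  u_0 = 2/7;  a_1 = 1;  u_1 = (u_0 − 1)/5 = -1/7
  u_1 = -1/7;  a_2 = 2;  u_2 = (u_1 − 2)/5 = -3/7
  u_2 = -3/7;  a_3 = 1;  u_3 = (u_2 − 1)/5 = -2/7
Digits: (0, 1, 2, 1).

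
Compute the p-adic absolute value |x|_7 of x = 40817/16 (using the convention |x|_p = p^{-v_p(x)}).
|40817/16|_7 = 1/2401

Step 1 — compute v_7(x) by factoring powers of 7 out of the numerator and denominator: v_7(40817/16) = 4. Step 2 — apply |x|_p = p^{-v_p(x)} = 7^{-4} = 1/2401.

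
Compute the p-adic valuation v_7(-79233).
v_7(-79233) = 4

v_7(n) is the largest exponent k such that 7^k divides n. Factor out: -79233 = -7^4 · 33. (Sign doesn't affect v_p.) So v_7(-79233) = 4.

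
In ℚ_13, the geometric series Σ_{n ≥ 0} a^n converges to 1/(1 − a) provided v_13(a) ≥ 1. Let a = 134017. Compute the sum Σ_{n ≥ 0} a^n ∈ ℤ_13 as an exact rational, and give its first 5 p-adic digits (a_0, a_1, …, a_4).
Σ a^n = 1/(1 − a) = -1/134016;  first 5 digits = (1, 0, 0, 9, 4)

v_13(a) = 3 ≥ 1, so the series converges in ℤ_13 to 1/(1 − a) = 1/(1 − 134017) = -1/134016. Expand this rational in ℤ_13: compute digits iteratively via d_i = x_i mod 13, x_{i+1} = (x_i − d_i)/13. The first 5 digits are (1, 0, 0, 9, 4).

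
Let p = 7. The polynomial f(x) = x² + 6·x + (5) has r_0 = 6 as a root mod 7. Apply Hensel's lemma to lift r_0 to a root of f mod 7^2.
r_1 = 48 (mod 49)

Hensel: r_{i+1} = r_i − f(r_i)·(f′(r_i))^{-1} mod 7^{i+2}, f′(x) = 2x + 6. Iterate:
  r_0 = 6 (mod 7)
  r_1 = 48 (mod 49)
Final: r = 48 satisfies f(r) ≡ 0 mod 7^2.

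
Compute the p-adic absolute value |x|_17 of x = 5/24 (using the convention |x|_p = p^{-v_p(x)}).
|5/24|_17 = 1

Step 1 — compute v_17(x) by factoring powers of 17 out of the numerator and denominator: v_17(5/24) = 0. Step 2 — apply |x|_p = p^{-v_p(x)} = 17^{0} = 1.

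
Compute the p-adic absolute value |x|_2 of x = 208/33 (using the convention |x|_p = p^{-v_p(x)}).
|208/33|_2 = 1/16

Step 1 — compute v_2(x) by factoring powers of 2 out of the numerator and denominator: v_2(208/33) = 4. Step 2 — apply |x|_p = p^{-v_p(x)} = 2^{-4} = 1/16.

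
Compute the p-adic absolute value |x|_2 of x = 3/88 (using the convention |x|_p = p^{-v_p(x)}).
|3/88|_2 = 8

Step 1 — compute v_2(x) by factoring powers of 2 out of the numerator and denominator: v_2(3/88) = -3. Step 2 — apply |x|_p = p^{-v_p(x)} = 2^{3} = 8.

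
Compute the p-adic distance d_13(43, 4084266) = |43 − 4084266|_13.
d_13(43, 4084266) = 1/371293

Step 1 — x − y = 43 − 4084266 = -4084223. Step 2 — v_13(-4084223) = 5 (factor: -4084223 = −(13^5 · 11); the sign does not affect v_p). Step 3 — |x − y|_13 = 13^{-5} = 1/371293.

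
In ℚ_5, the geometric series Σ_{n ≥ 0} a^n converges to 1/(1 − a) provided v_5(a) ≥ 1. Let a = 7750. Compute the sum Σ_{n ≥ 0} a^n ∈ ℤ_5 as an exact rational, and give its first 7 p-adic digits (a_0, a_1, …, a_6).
Σ a^n = 1/(1 − a) = -1/7749;  first 7 digits = (1, 0, 0, 2, 2, 2, 4)

v_5(a) = 3 ≥ 1, so the series converges in ℤ_5 to 1/(1 − a) = 1/(1 − 7750) = -1/7749. Expand this rational in ℤ_5: compute digits iteratively via d_i = x_i mod 5, x_{i+1} = (x_i − d_i)/5. The first 7 digits are (1, 0, 0, 2, 2, 2, 4).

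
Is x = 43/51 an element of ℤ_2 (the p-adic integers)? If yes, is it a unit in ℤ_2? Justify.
x ∈ ℤ_2^× (unit); v_2(x) = 0

ℤ_2 = {x ∈ ℚ_2 : v_2(x) ≥ 0} and ℤ_2^× = {x ∈ ℤ_2 : v_2(x) = 0}. Here v_2(43/51) = v_2(num) − v_2(den) = 0; compare against these criteria.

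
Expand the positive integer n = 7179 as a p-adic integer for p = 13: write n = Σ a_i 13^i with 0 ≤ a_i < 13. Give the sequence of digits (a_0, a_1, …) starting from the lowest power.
(a_0, a_1, …) = (3, 6, 3, 3)

Repeated division by 13 gives the digits low-to-high: 7179 = 3 + 6·13^1 + 3·13^2 + 3·13^3. Digit sequence: (3, 6, 3, 3).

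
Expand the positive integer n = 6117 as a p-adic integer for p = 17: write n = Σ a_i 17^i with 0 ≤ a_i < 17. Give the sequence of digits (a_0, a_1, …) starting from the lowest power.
(a_0, a_1, …) = (14, 2, 4, 1)

Repeated division by 17 gives the digits low-to-high: 6117 = 14 + 2·17^1 + 4·17^2 + 1·17^3. Digit sequence: (14, 2, 4, 1).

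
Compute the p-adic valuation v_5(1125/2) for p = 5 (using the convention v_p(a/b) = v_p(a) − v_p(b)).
v_5(1125/2) = 3

Factor powers of 5 from the numerator and denominator of the reduced fraction: 1125 = 5^3 · 9 and 2 = 5^0 · 2. Apply v_p(a/b) = v_p(a) − v_p(b): v_5(1125/2) = 3 − 0 = 3.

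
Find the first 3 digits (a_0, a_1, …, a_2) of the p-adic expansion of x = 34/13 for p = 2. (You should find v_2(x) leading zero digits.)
(a_0, …, a_2) = (0, 1, 0)

v_2(34/13) = 1, so a_0 = ... = a_0 = 0. Factor out: x = 2^1 · u with u = 17/13 a unit in ℤ_2. Expand u iteratively via a_{v+i} = u_i mod 2, u_{i+1} = (u_i − a_{v+i})/2:
  u_0 = 17/13;  a_1 = 1;  u_1 = (u_0 − 1)/2 = 2/13
  u_1 = 2/13;  a_2 = 0;  u_2 = (u_1 − 0)/2 = 1/13
Digits: (0, 1, 0).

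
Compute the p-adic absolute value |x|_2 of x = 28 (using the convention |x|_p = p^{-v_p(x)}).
|28|_2 = 1/4

Step 1 — compute v_2(x) by factoring powers of 2 out of the numerator and denominator: v_2(28) = 2. Step 2 — apply |x|_p = p^{-v_p(x)} = 2^{-2} = 1/4.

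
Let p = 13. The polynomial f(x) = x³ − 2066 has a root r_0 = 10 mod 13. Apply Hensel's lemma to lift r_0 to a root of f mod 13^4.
r_3 = 9864 (mod 28561)

Hensel: r_{i+1} = r_i − f(r_i)/f′(r_i) mod 13^{i+2}, where f′(x) = 3x². Iterate:
  r_0 = 10 (mod 13)
  r_1 = 62 (mod 169)
  r_2 = 1076 (mod 2197)
  r_3 = 9864 (mod 28561)
Final: r = 9864 with f(r) ≡ 0 mod 13^4.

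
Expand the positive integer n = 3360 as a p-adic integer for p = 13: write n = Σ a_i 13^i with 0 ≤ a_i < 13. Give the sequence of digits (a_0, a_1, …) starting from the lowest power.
(a_0, a_1, …) = (6, 11, 6, 1)

Repeated division by 13 gives the digits low-to-high: 3360 = 6 + 11·13^1 + 6·13^2 + 1·13^3. Digit sequence: (6, 11, 6, 1).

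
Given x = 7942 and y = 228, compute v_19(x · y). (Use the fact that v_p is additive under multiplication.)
v_19(1810776) = 3

v_p(x) = 2 (factor: 7942 = 19^2 · 22); v_p(y) = 1 (factor: 228 = 19^1 · 12). Additivity: v_p(xy) = v_p(x) + v_p(y) = 2 + 1 = 3. (Direct check: xy = 1810776 = 19^3 · (264).)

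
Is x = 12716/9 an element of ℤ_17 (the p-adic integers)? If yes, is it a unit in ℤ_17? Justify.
x ∈ ℤ_17 but not a unit; v_17(x) = 2 > 0

ℤ_17 = {x ∈ ℚ_17 : v_17(x) ≥ 0} and ℤ_17^× = {x ∈ ℤ_17 : v_17(x) = 0}. Here v_17(12716/9) = v_17(num) − v_17(den) = 2; compare against these criteria.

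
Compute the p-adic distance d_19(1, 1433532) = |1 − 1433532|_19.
d_19(1, 1433532) = 1/130321

Step 1 — x − y = 1 − 1433532 = -1433531. Step 2 — v_19(-1433531) = 4 (factor: -1433531 = −(19^4 · 11); the sign does not affect v_p). Step 3 — |x − y|_19 = 19^{-4} = 1/130321.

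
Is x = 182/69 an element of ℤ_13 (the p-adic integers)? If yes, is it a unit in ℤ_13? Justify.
x ∈ ℤ_13 but not a unit; v_13(x) = 1 > 0

ℤ_13 = {x ∈ ℚ_13 : v_13(x) ≥ 0} and ℤ_13^× = {x ∈ ℤ_13 : v_13(x) = 0}. Here v_13(182/69) = v_13(num) − v_13(den) = 1; compare against these criteria.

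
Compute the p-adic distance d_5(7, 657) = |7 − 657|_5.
d_5(7, 657) = 1/25

Step 1 — x − y = 7 − 657 = -650. Step 2 — v_5(-650) = 2 (factor: -650 = −(5^2 · 26); the sign does not affect v_p). Step 3 — |x − y|_5 = 5^{-2} = 1/25.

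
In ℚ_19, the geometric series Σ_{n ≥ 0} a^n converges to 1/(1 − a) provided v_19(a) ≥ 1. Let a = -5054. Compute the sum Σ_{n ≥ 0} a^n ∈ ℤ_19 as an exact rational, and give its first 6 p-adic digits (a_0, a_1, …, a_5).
Σ a^n = 1/(1 − a) = 1/5055;  first 6 digits = (1, 0, 5, 18, 5, 10)

v_19(a) = 2 ≥ 1, so the series converges in ℤ_19 to 1/(1 − a) = 1/(1 − (-5054)) = 1/5055. Expand this rational in ℤ_19: compute digits iteratively via d_i = x_i mod 19, x_{i+1} = (x_i − d_i)/19. The first 6 digits are (1, 0, 5, 18, 5, 10).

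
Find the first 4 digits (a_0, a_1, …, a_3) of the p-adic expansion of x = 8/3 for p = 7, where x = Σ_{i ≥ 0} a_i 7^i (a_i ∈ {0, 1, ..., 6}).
(a_0, …, a_3) = (5, 2, 2, 2)

v_7(8/3) = 0 (numerator and denominator both coprime to 7), so x ∈ ℤ_7^×. Compute digits iteratively via a_i = x_i mod 7, x_{i+1} = (x_i − a_i)/7, with x_0 = x:
  x_0 = 8/3;  a_0 = 5;  x_1 = (x_0 − 5)/7 = -1/3
  x_1 = -1/3;  a_1 = 2;  x_2 = (x_1 − 2)/7 = -1/3
  x_2 = -1/3;  a_2 = 2;  x_3 = (x_2 − 2)/7 = -1/3
  x_3 = -1/3;  a_3 = 2;  x_4 = (x_3 − 2)/7 = -1/3
Digits: (5, 2, 2, 2).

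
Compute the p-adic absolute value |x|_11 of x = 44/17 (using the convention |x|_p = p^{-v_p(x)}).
|44/17|_11 = 1/11

Step 1 — compute v_11(x) by factoring powers of 11 out of the numerator and denominator: v_11(44/17) = 1. Step 2 — apply |x|_p = p^{-v_p(x)} = 11^{-1} = 1/11.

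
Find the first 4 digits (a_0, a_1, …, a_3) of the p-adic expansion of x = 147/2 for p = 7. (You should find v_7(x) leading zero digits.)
(a_0, …, a_3) = (0, 0, 5, 3)

v_7(147/2) = 2, so a_0 = ... = a_1 = 0. Factor out: x = 7^2 · u with u = 3/2 a unit in ℤ_7. Expand u iteratively via a_{v+i} = u_i mod 7, u_{i+1} = (u_i − a_{v+i})/7:
  u_0 = 3/2;  a_2 = 5;  u_1 = (u_0 − 5)/7 = -1/2
  u_1 = -1/2;  a_3 = 3;  u_2 = (u_1 − 3)/7 = -1/2
Digits: (0, 0, 5, 3).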